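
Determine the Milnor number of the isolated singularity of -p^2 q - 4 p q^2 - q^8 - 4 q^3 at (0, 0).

The Hessian of f at 0 has rank 0. Corank 2; j^3 = -q*(p + 2*q)^2 has shape L^2 M (L != M), so D-series; mu = 9 gives D_9.

9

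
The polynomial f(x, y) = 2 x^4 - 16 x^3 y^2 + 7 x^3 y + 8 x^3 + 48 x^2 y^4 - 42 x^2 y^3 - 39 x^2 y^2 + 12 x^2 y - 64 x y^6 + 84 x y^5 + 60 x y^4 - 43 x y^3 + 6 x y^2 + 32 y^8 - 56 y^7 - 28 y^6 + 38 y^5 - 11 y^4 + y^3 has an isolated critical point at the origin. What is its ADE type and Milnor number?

Type E_{7}, Milnor number mu = 7.

The Hessian of f at 0 is [[0, 0], [0, 0]] with rank 0, so corank 2. A Groebner basis of the Jacobian ideal J(f) in C{x,y} is {-768*x^2/3199 - 768*x*y/3199 + y^4 - 8*y^3/3199 - 192*y^2/3199, x^3 - 1188*x^2/3199 - 1188*x*y/3199 + 775*y^3/6398 - 297*y^2/3199, x^2*y + 1576*x^2/3199 + 1576*x*y/3199 - 2350*y^3/9597 + 394*y^2/3199, -224*x^2/457 + x*y^2 - 224*x*y/457 + 1357*y^3/2742 - 56*y^2/457}; counting standard monomials gives mu = 7. Corank 2; j^3 = (2*x + y)^3 is a perfect cube, so E-series; the 4-jet and mu = 7 give E_7.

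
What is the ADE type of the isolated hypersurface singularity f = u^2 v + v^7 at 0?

D_{8}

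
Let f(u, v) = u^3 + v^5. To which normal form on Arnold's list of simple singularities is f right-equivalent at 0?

E_{8}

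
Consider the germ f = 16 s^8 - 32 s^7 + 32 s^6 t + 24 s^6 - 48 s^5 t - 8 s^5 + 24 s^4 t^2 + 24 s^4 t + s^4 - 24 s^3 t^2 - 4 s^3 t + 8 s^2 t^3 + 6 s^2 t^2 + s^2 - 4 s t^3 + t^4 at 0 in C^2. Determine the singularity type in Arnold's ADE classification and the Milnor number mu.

Type A_{3}, Milnor number mu = 3.

The Hessian of f at 0 is [[2, 0], [0, 0]] with rank 1, so corank 1. A Groebner basis of the Jacobian ideal J(f) in C{s,t} is {t^3, s}; counting standard monomials gives mu = 3. Corank 1: A-series; mu = 3 gives A_3.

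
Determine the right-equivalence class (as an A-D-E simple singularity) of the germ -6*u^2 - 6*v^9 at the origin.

The Hessian of f at 0 has rank 1. Corank 1: A-series; mu = 8 gives A_8.

A_{8}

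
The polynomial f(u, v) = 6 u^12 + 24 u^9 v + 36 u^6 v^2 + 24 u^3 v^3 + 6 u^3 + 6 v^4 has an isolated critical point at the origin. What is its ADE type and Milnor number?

Type E_6, Milnor number mu = 6.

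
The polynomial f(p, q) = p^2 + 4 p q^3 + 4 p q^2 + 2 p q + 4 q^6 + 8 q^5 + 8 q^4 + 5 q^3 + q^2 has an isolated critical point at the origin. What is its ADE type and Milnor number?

The Hessian of f at 0 has rank 1. Corank 1: A-series; mu = 2 gives A_2.

Type A_2, Milnor number mu = 2.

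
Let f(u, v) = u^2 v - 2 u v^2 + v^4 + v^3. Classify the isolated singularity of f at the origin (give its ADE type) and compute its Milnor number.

The Hessian of f at 0 is [[0, 0], [0, 0]] with rank 0, so corank 2. A Groebner basis of the Jacobian ideal J(f) in C{u,v} is {u^3 + u^2/4 - v^2/4, u^2/4 + v^3 - v^2/4, u*v - v^2}; counting standard monomials gives mu = 5. Corank 2; j^3 = v*(u - v)^2 has shape L^2 M (L != M), so D-series; mu = 5 gives D_5.

Type D_5, Milnor number mu = 5.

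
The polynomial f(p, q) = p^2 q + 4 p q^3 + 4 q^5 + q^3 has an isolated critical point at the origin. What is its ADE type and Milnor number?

Type D4, Milnor number mu = 4.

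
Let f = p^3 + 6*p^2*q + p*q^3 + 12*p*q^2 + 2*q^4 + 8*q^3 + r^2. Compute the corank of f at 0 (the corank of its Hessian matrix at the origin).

2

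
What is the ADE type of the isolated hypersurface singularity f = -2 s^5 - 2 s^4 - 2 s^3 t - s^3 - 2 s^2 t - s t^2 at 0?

The Hessian of f at 0 is [[0, 0], [0, 0]] with rank 0, so corank 2. A Groebner basis of the Jacobian ideal J(f) in C{s,t} is {s^3 + s^2 + s*t, s^2*t - 5*s^2/4 - 3*s*t/2 - t^2/4, 3*s^2/2 + s*t^2 + 2*s*t + t^2/2, -7*s^2/4 - 5*s*t/2 + t^3 - 3*t^2/4}; counting standard monomials gives mu = 6. Corank 2; j^3 = -s*(s + t)^2 has shape L^2 M (L != M), so D-series; mu = 6 gives D_6.

D_{6}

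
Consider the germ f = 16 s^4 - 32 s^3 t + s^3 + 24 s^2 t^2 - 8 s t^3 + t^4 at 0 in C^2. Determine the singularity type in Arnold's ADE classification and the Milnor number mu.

Type E_6, Milnor number mu = 6.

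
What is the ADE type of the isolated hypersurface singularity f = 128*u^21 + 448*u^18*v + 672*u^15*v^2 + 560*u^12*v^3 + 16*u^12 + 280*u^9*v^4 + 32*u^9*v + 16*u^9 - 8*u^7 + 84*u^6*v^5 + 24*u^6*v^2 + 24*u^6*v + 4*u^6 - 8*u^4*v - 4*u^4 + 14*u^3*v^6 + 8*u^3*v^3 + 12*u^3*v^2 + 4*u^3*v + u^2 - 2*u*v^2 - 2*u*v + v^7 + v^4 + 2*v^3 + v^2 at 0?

A_6

The Hessian of f at 0 has rank 1. Corank 1: A-series; mu = 6 gives A_6.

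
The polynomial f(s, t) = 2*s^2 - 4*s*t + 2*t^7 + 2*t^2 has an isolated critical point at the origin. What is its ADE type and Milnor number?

Type A_{6}, Milnor number mu = 6.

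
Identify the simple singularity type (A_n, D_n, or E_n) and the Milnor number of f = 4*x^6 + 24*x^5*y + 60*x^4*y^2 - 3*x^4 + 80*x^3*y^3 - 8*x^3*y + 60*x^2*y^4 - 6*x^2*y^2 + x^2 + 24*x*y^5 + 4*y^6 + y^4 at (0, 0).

Type A_3, Milnor number mu = 3.

The Hessian of f at 0 is [[2, 0], [0, 0]] with rank 1, so corank 1. A Groebner basis of the Jacobian ideal J(f) in C{x,y} is {y^3, x}; counting standard monomials gives mu = 3. Corank 1: A-series; mu = 3 gives A_3.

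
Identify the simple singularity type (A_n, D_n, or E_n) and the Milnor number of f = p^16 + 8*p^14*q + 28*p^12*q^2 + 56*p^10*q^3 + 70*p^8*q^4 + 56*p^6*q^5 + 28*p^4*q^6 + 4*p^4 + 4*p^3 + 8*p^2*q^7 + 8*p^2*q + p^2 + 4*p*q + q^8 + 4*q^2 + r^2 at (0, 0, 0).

Type A7, Milnor number mu = 7.

The Hessian of f at 0 is [[2, 4, 0], [4, 8, 0], [0, 0, 2]] with rank 2, so corank 1. A Groebner basis of the Jacobian ideal J(f) in C{p,q,r} is {p*q^3 - 3*p*q^2/2 + 5*p*q/16 - p/64 - 3*q^3/2 + q^2/2 - q/32, 7*p*q^2/4 - 7*p*q/16 + 3*p/128 + q^4 + 3*q^3/2 - 11*q^2/16 + 3*q/64, p^2 + p/2 + q, r}; counting standard monomials gives mu = 7. Corank 1: A-series; mu = 7 gives A_7.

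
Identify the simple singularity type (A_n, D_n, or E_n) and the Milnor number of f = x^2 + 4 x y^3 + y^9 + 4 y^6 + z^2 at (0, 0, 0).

Type A8, Milnor number mu = 8.

The Hessian of f at 0 has rank 2. Corank 1: A-series; mu = 8 gives A_8.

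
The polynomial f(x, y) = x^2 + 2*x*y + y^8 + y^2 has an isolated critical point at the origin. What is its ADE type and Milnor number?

Type A7, Milnor number mu = 7.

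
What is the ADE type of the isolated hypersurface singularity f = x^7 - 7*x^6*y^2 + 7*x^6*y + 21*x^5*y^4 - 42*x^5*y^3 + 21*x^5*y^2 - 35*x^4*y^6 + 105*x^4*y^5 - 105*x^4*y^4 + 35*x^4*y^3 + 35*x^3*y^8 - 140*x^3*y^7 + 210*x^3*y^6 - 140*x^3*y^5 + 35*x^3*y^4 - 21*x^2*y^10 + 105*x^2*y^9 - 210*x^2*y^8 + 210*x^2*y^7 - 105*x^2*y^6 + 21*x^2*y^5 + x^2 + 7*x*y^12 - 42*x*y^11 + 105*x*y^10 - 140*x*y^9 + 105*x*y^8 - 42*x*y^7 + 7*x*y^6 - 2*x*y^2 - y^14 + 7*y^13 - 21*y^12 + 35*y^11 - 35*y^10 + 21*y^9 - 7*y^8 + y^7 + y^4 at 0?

A_{6}

The Hessian of f at 0 has rank 1. Corank 1: A-series; mu = 6 gives A_6.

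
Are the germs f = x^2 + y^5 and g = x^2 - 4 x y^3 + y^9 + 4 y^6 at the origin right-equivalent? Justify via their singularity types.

The Hessian of f at 0 has rank 1. Corank 1: A-series; mu = 4 gives A_4. The Hessian of g at 0 has rank 1. Corank 1: A-series; mu = 8 gives A_8. f is A_4 but g is A_8, hence not right-equivalent.

No.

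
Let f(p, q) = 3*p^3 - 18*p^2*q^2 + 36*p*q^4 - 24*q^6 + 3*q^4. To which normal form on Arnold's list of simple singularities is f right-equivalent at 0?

E_{6}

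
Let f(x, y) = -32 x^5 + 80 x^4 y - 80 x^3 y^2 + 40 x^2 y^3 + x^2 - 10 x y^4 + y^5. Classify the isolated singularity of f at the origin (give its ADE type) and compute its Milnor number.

Type A4, Milnor number mu = 4.

The Hessian of f at 0 has rank 1. Corank 1: A-series; mu = 4 gives A_4.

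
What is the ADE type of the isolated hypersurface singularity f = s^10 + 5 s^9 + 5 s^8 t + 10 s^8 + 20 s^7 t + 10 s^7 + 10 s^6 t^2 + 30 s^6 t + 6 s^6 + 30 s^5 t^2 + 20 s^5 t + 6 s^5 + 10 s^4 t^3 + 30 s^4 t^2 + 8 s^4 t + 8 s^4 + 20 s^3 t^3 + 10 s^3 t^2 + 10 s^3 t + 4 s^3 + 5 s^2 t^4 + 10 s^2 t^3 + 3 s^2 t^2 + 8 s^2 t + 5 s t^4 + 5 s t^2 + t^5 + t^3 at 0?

D6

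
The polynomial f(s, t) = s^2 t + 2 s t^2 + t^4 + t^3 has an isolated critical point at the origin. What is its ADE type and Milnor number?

The Hessian of f at 0 has rank 0. Corank 2; j^3 = t*(s + t)^2 has shape L^2 M (L != M), so D-series; mu = 5 gives D_5.

Type D_5, Milnor number mu = 5.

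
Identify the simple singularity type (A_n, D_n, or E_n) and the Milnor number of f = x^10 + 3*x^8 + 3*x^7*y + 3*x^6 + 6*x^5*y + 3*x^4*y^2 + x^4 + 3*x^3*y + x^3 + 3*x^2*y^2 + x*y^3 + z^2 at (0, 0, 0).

Type E7, Milnor number mu = 7.

The Hessian of f at 0 has rank 1. Corank 2; j^3 = x^3 is a perfect cube, so E-series; the 4-jet and mu = 7 give E_7.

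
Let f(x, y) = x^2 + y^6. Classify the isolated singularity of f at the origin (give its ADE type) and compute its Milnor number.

Type A5, Milnor number mu = 5.

The Hessian of f at 0 has rank 1. Corank 1: A-series; mu = 5 gives A_5.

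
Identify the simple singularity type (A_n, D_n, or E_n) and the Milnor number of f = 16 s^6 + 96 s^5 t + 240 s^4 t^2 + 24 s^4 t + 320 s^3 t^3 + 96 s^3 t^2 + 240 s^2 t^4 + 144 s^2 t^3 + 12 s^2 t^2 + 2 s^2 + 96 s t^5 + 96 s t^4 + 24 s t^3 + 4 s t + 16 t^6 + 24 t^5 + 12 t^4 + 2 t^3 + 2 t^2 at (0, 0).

The Hessian of f at 0 is [[4, 4], [4, 4]] with rank 1, so corank 1. A Groebner basis of the Jacobian ideal J(f) in C{s,t} is {t^2, s + t}; counting standard monomials gives mu = 2. Corank 1: A-series; mu = 2 gives A_2.

Type A2, Milnor number mu = 2.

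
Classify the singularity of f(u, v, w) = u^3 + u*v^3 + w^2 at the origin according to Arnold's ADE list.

The Hessian of f at 0 has rank 1. Corank 2; j^3 = u^3 is a perfect cube, so E-series; the 4-jet and mu = 7 give E_7.

E_7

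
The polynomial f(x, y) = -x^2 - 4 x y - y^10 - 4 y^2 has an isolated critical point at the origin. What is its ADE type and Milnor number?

Type A_{9}, Milnor number mu = 9.

The Hessian of f at 0 has rank 1. Corank 1: A-series; mu = 9 gives A_9.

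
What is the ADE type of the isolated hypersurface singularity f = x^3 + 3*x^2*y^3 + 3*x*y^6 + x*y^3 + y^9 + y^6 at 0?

E_7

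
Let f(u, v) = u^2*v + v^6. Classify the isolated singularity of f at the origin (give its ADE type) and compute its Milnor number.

The Hessian of f at 0 has rank 0. Corank 2; j^3 = u^2*v has shape L^2 M (L != M), so D-series; mu = 7 gives D_7.

Type D7, Milnor number mu = 7.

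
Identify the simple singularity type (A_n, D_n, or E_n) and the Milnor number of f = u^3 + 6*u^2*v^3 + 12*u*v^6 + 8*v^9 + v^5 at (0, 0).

The Hessian of f at 0 is [[0, 0], [0, 0]] with rank 0, so corank 2. A Groebner basis of the Jacobian ideal J(f) in C{u,v} is {u^2/4 + u*v^3, v^4, u^3, u^2*v}; counting standard monomials gives mu = 8. Corank 2; j^3 = u^3 is a perfect cube, so E-series; the 5-jet and mu = 8 give E_8.

Type E8, Milnor number mu = 8.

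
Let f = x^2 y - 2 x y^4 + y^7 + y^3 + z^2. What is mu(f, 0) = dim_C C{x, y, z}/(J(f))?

4

The Hessian of f at 0 has rank 1. Corank 2; j^3 = y*(x^2 + y^2) splits into three distinct lines over C (the quadratic factor has nonzero discriminant), so D_4.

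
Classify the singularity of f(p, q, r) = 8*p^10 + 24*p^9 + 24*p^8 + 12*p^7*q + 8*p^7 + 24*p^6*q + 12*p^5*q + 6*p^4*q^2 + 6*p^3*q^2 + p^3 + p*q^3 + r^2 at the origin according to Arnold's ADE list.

The Hessian of f at 0 is [[0, 0, 0], [0, 0, 0], [0, 0, 2]] with rank 1, so corank 2. A Groebner basis of the Jacobian ideal J(f) in C{p,q,r} is {p^3, p*q^2, 3*p^2 + q^3, r}; counting standard monomials gives mu = 7. Corank 2; j^3 = p^3 is a perfect cube, so E-series; the 4-jet and mu = 7 give E_7.

E_7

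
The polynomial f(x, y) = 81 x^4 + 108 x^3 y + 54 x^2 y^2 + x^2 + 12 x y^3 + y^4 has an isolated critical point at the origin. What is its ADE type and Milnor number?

Type A_{3}, Milnor number mu = 3.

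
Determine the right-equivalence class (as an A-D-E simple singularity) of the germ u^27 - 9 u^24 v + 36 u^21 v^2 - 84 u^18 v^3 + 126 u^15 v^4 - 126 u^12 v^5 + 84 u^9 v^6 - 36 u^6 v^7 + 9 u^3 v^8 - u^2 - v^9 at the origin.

The Hessian of f at 0 has rank 1. Corank 1: A-series; mu = 8 gives A_8.

A_{8}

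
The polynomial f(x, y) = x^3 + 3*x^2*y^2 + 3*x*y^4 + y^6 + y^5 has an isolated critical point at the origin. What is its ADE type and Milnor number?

The Hessian of f at 0 has rank 0. Corank 2; j^3 = x^3 is a perfect cube, so E-series; the 5-jet and mu = 8 give E_8.

Type E8, Milnor number mu = 8.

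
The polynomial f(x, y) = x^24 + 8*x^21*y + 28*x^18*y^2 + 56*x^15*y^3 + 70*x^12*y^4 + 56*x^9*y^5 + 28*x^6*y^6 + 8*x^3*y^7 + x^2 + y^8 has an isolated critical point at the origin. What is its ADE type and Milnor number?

Type A7, Milnor number mu = 7.

The Hessian of f at 0 has rank 1. Corank 1: A-series; mu = 7 gives A_7.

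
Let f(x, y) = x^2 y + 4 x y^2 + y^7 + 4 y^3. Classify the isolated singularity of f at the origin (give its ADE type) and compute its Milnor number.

The Hessian of f at 0 has rank 0. Corank 2; j^3 = y*(x + 2*y)^2 has shape L^2 M (L != M), so D-series; mu = 8 gives D_8.

Type D_{8}, Milnor number mu = 8.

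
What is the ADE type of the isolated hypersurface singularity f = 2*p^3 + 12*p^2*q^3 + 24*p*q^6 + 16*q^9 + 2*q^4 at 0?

The Hessian of f at 0 has rank 0. Corank 2; j^3 = 2*p^3 is a perfect cube, so E-series; the 4-jet and mu = 6 give E_6.

E6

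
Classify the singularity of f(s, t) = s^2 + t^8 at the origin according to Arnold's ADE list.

A7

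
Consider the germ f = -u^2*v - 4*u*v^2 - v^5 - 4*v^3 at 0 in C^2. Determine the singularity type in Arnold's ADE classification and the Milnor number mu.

The Hessian of f at 0 is [[0, 0], [0, 0]] with rank 0, so corank 2. A Groebner basis of the Jacobian ideal J(f) in C{u,v} is {u^2/5 + v^4 - 4*v^2/5, u^3 + 8*v^3, u*v + 2*v^2}; counting standard monomials gives mu = 6. Corank 2; j^3 = -v*(u + 2*v)^2 has shape L^2 M (L != M), so D-series; mu = 6 gives D_6.

Type D_6, Milnor number mu = 6.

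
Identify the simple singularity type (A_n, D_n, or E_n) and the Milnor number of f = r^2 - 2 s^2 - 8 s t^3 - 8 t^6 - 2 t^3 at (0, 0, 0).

Type A_2, Milnor number mu = 2.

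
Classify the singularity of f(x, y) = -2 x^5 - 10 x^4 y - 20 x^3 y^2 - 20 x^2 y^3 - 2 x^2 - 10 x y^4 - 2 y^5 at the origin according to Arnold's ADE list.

A_4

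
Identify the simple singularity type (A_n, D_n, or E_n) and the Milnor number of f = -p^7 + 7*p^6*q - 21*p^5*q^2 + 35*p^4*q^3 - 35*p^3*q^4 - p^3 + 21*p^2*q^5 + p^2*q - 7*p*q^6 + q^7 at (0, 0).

Type D_8, Milnor number mu = 8.

The Hessian of f at 0 has rank 0. Corank 2; j^3 = -p^2*(p - q) has shape L^2 M (L != M), so D-series; mu = 8 gives D_8.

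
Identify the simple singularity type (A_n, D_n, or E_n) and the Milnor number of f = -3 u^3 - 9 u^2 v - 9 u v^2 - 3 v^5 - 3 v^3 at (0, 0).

Type E8, Milnor number mu = 8.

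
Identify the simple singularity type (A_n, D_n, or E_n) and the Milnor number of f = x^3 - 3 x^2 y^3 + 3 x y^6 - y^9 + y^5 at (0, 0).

The Hessian of f at 0 is [[0, 0], [0, 0]] with rank 0, so corank 2. A Groebner basis of the Jacobian ideal J(f) in C{x,y} is {-x^2/2 + x*y^3, y^4, x^3, x^2*y}; counting standard monomials gives mu = 8. Corank 2; j^3 = x^3 is a perfect cube, so E-series; the 5-jet and mu = 8 give E_8.

Type E_8, Milnor number mu = 8.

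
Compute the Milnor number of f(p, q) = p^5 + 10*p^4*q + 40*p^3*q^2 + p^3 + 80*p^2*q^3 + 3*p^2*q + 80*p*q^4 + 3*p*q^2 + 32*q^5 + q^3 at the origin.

8

The Hessian of f at 0 has rank 0. Corank 2; j^3 = (p + q)^3 is a perfect cube, so E-series; the 5-jet and mu = 8 give E_8.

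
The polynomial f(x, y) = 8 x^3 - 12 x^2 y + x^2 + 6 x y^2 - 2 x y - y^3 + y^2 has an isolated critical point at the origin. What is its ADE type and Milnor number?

Type A_{2}, Milnor number mu = 2.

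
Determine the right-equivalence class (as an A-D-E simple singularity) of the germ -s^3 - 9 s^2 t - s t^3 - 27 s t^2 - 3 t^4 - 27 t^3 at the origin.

E_{7}

The Hessian of f at 0 has rank 0. Corank 2; j^3 = -(s + 3*t)^3 is a perfect cube, so E-series; the 4-jet and mu = 7 give E_7.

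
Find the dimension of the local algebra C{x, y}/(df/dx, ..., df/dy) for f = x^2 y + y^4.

5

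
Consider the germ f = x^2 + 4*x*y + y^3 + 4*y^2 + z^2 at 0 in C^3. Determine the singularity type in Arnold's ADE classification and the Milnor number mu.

The Hessian of f at 0 is [[2, 4, 0], [4, 8, 0], [0, 0, 2]] with rank 2, so corank 1. A Groebner basis of the Jacobian ideal J(f) in C{x,y,z} is {y^2, x + 2*y, z}; counting standard monomials gives mu = 2. Corank 1: A-series; mu = 2 gives A_2.

Type A_2, Milnor number mu = 2.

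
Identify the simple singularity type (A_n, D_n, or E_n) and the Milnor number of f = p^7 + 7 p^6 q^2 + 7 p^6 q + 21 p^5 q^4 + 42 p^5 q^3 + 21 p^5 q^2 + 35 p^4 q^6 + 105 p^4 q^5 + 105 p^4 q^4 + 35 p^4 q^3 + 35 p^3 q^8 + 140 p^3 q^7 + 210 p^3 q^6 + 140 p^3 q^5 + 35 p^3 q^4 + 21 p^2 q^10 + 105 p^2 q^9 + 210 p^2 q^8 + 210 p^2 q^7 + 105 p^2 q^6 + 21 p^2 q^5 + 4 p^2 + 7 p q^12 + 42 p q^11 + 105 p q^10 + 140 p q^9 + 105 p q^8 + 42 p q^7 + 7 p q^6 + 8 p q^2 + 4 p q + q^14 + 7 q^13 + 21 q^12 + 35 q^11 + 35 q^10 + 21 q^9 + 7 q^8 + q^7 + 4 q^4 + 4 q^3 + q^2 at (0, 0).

The Hessian of f at 0 is [[8, 4], [4, 2]] with rank 1, so corank 1. A Groebner basis of the Jacobian ideal J(f) in C{p,q} is {p^3 + 3*p^2*q/2 - 3*p^2/4 - p*q/2 + p/16 + q/32, p + q^2 + q/2}; counting standard monomials gives mu = 6. Corank 1: A-series; mu = 6 gives A_6.

Type A_{6}, Milnor number mu = 6.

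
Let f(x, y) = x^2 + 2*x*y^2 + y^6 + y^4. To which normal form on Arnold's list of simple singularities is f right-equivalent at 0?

A5

The Hessian of f at 0 has rank 1. Corank 1: A-series; mu = 5 gives A_5.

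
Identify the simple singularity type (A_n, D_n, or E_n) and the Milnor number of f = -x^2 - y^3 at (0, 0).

Type A_2, Milnor number mu = 2.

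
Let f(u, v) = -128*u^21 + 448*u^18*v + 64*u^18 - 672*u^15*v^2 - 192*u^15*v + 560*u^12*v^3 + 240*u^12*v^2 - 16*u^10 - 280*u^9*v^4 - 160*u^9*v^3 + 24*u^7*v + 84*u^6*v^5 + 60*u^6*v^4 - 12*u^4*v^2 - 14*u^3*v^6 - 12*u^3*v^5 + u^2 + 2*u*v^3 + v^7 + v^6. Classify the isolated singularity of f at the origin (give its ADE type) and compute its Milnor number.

The Hessian of f at 0 is [[2, 0], [0, 0]] with rank 1, so corank 1. A Groebner basis of the Jacobian ideal J(f) in C{u,v} is {u + v^3, u^2}; counting standard monomials gives mu = 6. Corank 1: A-series; mu = 6 gives A_6.

Type A6, Milnor number mu = 6.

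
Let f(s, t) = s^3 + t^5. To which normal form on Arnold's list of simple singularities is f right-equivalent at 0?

E8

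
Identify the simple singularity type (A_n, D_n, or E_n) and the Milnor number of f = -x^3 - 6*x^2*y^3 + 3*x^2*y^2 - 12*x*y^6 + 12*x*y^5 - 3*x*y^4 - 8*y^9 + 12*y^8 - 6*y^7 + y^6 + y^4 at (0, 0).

Type E6, Milnor number mu = 6.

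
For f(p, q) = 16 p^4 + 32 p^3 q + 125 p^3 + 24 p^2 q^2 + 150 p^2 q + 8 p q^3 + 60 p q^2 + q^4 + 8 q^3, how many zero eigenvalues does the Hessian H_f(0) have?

2

The Hessian at 0 is [[0, 0], [0, 0]] of rank 0; hence corank 2.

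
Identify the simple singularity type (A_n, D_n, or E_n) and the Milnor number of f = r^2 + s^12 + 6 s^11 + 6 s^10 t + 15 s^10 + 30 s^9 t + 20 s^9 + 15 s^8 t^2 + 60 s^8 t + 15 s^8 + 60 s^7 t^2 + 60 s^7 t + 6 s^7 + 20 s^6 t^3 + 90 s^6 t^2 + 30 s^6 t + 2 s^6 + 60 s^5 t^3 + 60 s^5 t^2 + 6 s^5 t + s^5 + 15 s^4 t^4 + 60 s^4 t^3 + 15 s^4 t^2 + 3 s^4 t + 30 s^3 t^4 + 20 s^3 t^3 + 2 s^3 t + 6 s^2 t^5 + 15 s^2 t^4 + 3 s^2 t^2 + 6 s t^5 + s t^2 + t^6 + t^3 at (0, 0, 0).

Type D7, Milnor number mu = 7.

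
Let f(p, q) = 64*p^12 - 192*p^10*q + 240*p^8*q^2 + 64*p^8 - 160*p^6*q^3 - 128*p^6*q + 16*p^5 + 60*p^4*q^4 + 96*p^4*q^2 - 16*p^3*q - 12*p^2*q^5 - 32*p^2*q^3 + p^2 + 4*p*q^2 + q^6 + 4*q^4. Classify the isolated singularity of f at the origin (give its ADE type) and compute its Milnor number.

Type A_5, Milnor number mu = 5.

The Hessian of f at 0 has rank 1. Corank 1: A-series; mu = 5 gives A_5.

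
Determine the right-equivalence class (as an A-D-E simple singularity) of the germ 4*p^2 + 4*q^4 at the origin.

The Hessian of f at 0 has rank 1. Corank 1: A-series; mu = 3 gives A_3.

A3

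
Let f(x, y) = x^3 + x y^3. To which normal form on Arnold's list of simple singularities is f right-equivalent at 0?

E_{7}

The Hessian of f at 0 has rank 0. Corank 2; j^3 = x^3 is a perfect cube, so E-series; the 4-jet and mu = 7 give E_7.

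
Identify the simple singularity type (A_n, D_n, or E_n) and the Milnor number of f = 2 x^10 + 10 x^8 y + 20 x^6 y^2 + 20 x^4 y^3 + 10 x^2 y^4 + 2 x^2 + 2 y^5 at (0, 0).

The Hessian of f at 0 is [[4, 0], [0, 0]] with rank 1, so corank 1. A Groebner basis of the Jacobian ideal J(f) in C{x,y} is {y^4, x}; counting standard monomials gives mu = 4. Corank 1: A-series; mu = 4 gives A_4.

Type A_{4}, Milnor number mu = 4.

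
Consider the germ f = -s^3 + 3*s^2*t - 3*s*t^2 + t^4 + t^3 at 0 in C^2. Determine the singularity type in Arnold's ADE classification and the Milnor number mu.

Type E_6, Milnor number mu = 6.

The Hessian of f at 0 is [[0, 0], [0, 0]] with rank 0, so corank 2. A Groebner basis of the Jacobian ideal J(f) in C{s,t} is {t^3, s^2 - 2*s*t + t^2}; counting standard monomials gives mu = 6. Corank 2; j^3 = -(s - t)^3 is a perfect cube, so E-series; the 4-jet and mu = 6 give E_6.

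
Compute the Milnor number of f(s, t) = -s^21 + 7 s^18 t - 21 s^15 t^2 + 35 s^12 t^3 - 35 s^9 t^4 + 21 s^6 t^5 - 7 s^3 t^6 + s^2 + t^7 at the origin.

The Hessian of f at 0 has rank 1. Corank 1: A-series; mu = 6 gives A_6.

6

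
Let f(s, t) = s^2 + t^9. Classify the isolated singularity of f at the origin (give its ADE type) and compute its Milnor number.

Type A8, Milnor number mu = 8.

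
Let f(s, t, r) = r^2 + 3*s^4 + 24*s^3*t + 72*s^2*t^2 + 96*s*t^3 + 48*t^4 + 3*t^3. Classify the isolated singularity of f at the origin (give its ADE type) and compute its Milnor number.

Type E_6, Milnor number mu = 6.

The Hessian of f at 0 has rank 1. Corank 2; j^3 = 3*t^3 is a perfect cube, so E-series; the 4-jet and mu = 6 give E_6.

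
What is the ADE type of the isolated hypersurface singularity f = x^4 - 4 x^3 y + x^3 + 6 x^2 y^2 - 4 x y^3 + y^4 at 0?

E_6

The Hessian of f at 0 has rank 0. Corank 2; j^3 = x^3 is a perfect cube, so E-series; the 4-jet and mu = 6 give E_6.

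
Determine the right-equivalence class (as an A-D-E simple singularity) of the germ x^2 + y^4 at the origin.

The Hessian of f at 0 has rank 1. Corank 1: A-series; mu = 3 gives A_3.

A_3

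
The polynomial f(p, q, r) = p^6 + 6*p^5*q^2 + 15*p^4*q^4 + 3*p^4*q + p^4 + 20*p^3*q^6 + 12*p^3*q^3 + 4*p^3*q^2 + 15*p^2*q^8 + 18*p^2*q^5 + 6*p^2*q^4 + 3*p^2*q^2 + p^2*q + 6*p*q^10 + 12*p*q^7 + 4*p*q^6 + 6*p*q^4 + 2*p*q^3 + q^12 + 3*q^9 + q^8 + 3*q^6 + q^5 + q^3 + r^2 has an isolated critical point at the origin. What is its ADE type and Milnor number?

The Hessian of f at 0 has rank 1. Corank 2; j^3 = q*(p^2 + q^2) splits into three distinct lines over C (the quadratic factor has nonzero discriminant), so D_4.

Type D4, Milnor number mu = 4.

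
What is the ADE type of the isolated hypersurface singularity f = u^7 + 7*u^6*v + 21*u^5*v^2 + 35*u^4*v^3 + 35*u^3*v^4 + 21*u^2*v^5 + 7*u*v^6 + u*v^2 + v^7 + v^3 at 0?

The Hessian of f at 0 has rank 0. Corank 2; j^3 = v^2*(u + v) has shape L^2 M (L != M), so D-series; mu = 8 gives D_8.

D_{8}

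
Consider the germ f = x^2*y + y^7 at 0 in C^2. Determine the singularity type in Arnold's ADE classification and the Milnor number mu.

The Hessian of f at 0 has rank 0. Corank 2; j^3 = x^2*y has shape L^2 M (L != M), so D-series; mu = 8 gives D_8.

Type D_{8}, Milnor number mu = 8.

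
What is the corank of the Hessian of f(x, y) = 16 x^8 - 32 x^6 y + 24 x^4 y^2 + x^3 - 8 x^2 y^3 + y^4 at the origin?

Hessian at 0 has rank 0.

2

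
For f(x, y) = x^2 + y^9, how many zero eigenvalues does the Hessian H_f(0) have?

1

Hessian at 0 has rank 1.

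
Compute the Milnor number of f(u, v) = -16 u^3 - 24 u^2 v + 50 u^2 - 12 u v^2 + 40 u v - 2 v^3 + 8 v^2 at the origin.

2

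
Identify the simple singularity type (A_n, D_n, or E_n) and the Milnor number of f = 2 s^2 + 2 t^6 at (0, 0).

Type A5, Milnor number mu = 5.

The Hessian of f at 0 has rank 1. Corank 1: A-series; mu = 5 gives A_5.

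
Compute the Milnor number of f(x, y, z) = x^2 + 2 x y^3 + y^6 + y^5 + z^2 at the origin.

4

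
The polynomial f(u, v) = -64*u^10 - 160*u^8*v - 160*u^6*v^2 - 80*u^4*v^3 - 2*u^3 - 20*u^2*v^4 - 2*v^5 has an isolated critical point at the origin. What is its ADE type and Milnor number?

The Hessian of f at 0 has rank 0. Corank 2; j^3 = -2*u^3 is a perfect cube, so E-series; the 5-jet and mu = 8 give E_8.

Type E_8, Milnor number mu = 8.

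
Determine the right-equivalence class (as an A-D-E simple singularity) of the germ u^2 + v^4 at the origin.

A_{3}

The Hessian of f at 0 is [[2, 0], [0, 0]] with rank 1, so corank 1. A Groebner basis of the Jacobian ideal J(f) in C{u,v} is {v^3, u}; counting standard monomials gives mu = 3. Corank 1: A-series; mu = 3 gives A_3.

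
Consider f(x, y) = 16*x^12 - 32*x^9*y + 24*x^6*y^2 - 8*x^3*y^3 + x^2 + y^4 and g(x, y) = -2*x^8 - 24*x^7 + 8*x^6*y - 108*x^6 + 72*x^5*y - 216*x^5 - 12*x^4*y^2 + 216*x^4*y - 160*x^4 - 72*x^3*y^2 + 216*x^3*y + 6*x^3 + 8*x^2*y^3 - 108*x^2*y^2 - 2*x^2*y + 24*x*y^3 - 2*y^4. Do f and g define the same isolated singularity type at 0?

No.

The Hessian of f at 0 has rank 1. Corank 1: A-series; mu = 3 gives A_3. The Hessian of g at 0 has rank 0. Corank 2; j^3 = 2*x^2*(3*x - y) has shape L^2 M (L != M), so D-series; mu = 5 gives D_5. f is A_3 but g is D_5, hence not right-equivalent.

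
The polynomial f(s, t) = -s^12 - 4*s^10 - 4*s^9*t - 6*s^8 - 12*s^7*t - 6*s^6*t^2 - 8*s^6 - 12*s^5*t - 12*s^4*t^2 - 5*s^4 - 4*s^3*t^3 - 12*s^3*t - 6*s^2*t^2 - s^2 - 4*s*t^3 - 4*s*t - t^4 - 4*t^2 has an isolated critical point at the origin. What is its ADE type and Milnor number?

The Hessian of f at 0 has rank 1. Corank 1: A-series; mu = 3 gives A_3.

Type A_{3}, Milnor number mu = 3.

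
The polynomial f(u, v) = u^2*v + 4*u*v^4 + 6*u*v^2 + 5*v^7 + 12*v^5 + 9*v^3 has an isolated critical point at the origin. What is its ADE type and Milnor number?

Type D8, Milnor number mu = 8.

The Hessian of f at 0 has rank 0. Corank 2; j^3 = v*(u + 3*v)^2 has shape L^2 M (L != M), so D-series; mu = 8 gives D_8.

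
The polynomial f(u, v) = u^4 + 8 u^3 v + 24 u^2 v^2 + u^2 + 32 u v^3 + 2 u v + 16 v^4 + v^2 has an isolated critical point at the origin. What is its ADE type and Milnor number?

Type A_{3}, Milnor number mu = 3.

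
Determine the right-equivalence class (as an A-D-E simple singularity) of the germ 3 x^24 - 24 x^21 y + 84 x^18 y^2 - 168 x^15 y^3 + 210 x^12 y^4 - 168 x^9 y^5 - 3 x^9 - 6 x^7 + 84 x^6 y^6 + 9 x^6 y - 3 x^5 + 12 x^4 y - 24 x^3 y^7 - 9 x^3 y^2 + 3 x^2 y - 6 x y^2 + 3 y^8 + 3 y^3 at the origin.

D9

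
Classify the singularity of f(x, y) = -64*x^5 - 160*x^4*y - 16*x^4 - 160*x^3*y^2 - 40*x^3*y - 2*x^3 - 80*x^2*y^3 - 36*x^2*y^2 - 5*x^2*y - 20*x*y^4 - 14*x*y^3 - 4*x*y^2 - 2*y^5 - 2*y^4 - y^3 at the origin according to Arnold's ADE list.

D6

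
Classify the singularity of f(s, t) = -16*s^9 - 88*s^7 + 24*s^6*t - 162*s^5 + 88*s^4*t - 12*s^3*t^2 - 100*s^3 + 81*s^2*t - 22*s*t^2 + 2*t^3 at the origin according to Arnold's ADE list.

D_{4}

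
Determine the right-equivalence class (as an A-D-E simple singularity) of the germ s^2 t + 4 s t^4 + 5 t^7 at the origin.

D_8

The Hessian of f at 0 has rank 0. Corank 2; j^3 = s^2*t has shape L^2 M (L != M), so D-series; mu = 8 gives D_8.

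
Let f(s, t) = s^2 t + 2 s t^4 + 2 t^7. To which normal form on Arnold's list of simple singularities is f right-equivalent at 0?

The Hessian of f at 0 is [[0, 0], [0, 0]] with rank 0, so corank 2. A Groebner basis of the Jacobian ideal J(f) in C{s,t} is {-s^2/6 + s*t^3, s*t + t^4, s^3, s^2*t}; counting standard monomials gives mu = 8. Corank 2; j^3 = s^2*t has shape L^2 M (L != M), so D-series; mu = 8 gives D_8.

D_8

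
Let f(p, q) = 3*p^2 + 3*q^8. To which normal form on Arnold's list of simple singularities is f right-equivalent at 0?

A_{7}

The Hessian of f at 0 has rank 1. Corank 1: A-series; mu = 7 gives A_7.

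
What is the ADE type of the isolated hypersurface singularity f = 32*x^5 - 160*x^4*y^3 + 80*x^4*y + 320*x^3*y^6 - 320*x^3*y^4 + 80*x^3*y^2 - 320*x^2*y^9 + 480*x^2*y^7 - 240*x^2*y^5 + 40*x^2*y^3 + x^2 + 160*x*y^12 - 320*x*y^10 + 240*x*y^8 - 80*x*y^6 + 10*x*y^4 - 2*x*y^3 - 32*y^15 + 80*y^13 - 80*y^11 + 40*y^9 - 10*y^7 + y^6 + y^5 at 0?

A_{4}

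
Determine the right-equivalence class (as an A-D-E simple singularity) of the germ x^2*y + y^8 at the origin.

D9

The Hessian of f at 0 has rank 0. Corank 2; j^3 = x^2*y has shape L^2 M (L != M), so D-series; mu = 9 gives D_9.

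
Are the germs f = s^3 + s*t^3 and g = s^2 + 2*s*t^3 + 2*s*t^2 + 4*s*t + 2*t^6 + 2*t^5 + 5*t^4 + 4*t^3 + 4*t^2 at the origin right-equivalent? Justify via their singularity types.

The Hessian of f at 0 is [[0, 0], [0, 0]] with rank 0, so corank 2. A Groebner basis of the Jacobian ideal J(f) in C{s,t} is {s^3, s*t^2, 3*s^2 + t^3}; counting standard monomials gives mu = 7. Corank 2; j^3 = s^3 is a perfect cube, so E-series; the 4-jet and mu = 7 give E_7. The Hessian of g at 0 is [[2, 4], [4, 8]] with rank 1, so corank 1. A Groebner basis of the Jacobian ideal J(g) in C{s,t} is {s*t^2 - s*t - s - 3*t^2 - 2*t, s + t^3 + t^2 + 2*t, s^2 + 5*s*t - s + 5*t^2 - 2*t}; counting standard monomials gives mu = 5. Corank 1: A-series; mu = 5 gives A_5. f is E_7 but g is A_5, hence not right-equivalent.

No.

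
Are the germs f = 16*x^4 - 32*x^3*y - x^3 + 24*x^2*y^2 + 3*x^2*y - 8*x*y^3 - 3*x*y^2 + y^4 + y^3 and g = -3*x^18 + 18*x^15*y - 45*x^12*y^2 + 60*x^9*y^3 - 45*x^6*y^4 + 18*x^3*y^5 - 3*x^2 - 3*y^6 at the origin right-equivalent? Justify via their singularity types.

The Hessian of f at 0 is [[0, 0], [0, 0]] with rank 0, so corank 2. A Groebner basis of the Jacobian ideal J(f) in C{x,y} is {y^4, x*y^2 - 5*y^3/6, x^2 - 2*x*y + y^2}; counting standard monomials gives mu = 6. Corank 2; j^3 = -(x - y)^3 is a perfect cube, so E-series; the 4-jet and mu = 6 give E_6. The Hessian of g at 0 is [[-6, 0], [0, 0]] with rank 1, so corank 1. A Groebner basis of the Jacobian ideal J(g) in C{x,y} is {y^5, x}; counting standard monomials gives mu = 5. Corank 1: A-series; mu = 5 gives A_5. f is E_6 but g is A_5, hence not right-equivalent.

No.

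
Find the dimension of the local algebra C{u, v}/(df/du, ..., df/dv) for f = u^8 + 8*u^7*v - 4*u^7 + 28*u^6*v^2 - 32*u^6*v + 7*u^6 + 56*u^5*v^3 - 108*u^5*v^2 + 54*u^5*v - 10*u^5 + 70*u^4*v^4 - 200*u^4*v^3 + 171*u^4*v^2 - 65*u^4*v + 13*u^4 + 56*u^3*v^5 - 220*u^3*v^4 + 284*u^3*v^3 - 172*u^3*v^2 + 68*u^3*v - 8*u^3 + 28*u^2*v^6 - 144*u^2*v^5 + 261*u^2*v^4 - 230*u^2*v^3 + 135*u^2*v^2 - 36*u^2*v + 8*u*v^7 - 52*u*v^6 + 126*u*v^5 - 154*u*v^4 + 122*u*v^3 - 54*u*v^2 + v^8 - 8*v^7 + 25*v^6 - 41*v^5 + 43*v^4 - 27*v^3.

6

The Hessian of f at 0 has rank 0. Corank 2; j^3 = -(2*u + 3*v)^3 is a perfect cube, so E-series; the 4-jet and mu = 6 give E_6.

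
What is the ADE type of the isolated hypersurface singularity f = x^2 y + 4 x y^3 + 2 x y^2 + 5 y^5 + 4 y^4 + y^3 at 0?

D_{6}

The Hessian of f at 0 is [[0, 0], [0, 0]] with rank 0, so corank 2. A Groebner basis of the Jacobian ideal J(f) in C{x,y} is {x^3 - 6*x^2 - 25*x*y/2 - 13*y^2/2, x^2*y + 4*x^2 + 17*x*y/2 + 9*y^2/2, -2*x^2 + x*y^2 - 9*x*y/2 - 5*y^2/2, x*y/2 + y^3 + y^2/2}; counting standard monomials gives mu = 6. Corank 2; j^3 = y*(x + y)^2 has shape L^2 M (L != M), so D-series; mu = 6 gives D_6.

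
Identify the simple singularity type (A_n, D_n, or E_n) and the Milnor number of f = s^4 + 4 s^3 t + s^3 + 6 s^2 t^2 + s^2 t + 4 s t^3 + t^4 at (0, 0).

The Hessian of f at 0 is [[0, 0], [0, 0]] with rank 0, so corank 2. A Groebner basis of the Jacobian ideal J(f) in C{s,t} is {s*t^2, -s*t/4 + t^3, s^2 + s*t}; counting standard monomials gives mu = 5. Corank 2; j^3 = s^2*(s + t) has shape L^2 M (L != M), so D-series; mu = 5 gives D_5.

Type D_5, Milnor number mu = 5.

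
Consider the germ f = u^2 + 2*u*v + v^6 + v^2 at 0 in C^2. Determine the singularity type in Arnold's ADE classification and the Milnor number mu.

The Hessian of f at 0 has rank 1. Corank 1: A-series; mu = 5 gives A_5.

Type A_5, Milnor number mu = 5.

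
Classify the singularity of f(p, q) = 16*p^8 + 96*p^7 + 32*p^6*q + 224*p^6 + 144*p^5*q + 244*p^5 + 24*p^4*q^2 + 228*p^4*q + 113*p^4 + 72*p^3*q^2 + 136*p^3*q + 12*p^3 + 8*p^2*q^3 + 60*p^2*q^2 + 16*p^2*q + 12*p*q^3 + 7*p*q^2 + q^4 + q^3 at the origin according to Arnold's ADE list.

D5

The Hessian of f at 0 is [[0, 0], [0, 0]] with rank 0, so corank 2. A Groebner basis of the Jacobian ideal J(f) in C{p,q} is {p*q^2 + p*q + q^2/2, -2*p*q + q^3 - q^2, p^2 + 3*p*q/4 + q^2/8}; counting standard monomials gives mu = 5. Corank 2; j^3 = (2*p + q)^2*(3*p + q) has shape L^2 M (L != M), so D-series; mu = 5 gives D_5.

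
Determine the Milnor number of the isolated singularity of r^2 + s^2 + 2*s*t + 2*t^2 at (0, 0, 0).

1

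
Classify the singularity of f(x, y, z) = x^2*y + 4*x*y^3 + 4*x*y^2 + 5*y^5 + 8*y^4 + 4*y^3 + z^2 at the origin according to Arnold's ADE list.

D_6

The Hessian of f at 0 is [[0, 0, 0], [0, 0, 0], [0, 0, 2]] with rank 1, so corank 2. A Groebner basis of the Jacobian ideal J(f) in C{x,y,z} is {x^3 - 24*x^2 - 100*x*y - 104*y^2, x^2*y + 8*x^2 + 34*x*y + 36*y^2, -2*x^2 + x*y^2 - 9*x*y - 10*y^2, x*y/2 + y^3 + y^2, z}; counting standard monomials gives mu = 6. Corank 2; j^3 = y*(x + 2*y)^2 has shape L^2 M (L != M), so D-series; mu = 6 gives D_6.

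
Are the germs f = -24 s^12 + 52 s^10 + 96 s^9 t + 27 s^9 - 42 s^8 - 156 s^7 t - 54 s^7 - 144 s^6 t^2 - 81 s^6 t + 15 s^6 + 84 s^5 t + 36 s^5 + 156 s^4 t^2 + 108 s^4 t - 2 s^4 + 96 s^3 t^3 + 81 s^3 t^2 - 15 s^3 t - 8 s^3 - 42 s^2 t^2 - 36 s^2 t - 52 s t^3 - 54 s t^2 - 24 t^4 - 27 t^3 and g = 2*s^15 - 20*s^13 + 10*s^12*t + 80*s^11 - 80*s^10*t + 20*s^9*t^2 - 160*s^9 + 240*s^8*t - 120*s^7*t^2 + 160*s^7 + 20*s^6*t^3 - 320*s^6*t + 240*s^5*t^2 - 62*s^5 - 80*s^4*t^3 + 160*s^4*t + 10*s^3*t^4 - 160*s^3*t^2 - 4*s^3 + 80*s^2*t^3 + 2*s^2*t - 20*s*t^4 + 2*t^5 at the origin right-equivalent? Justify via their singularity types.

No.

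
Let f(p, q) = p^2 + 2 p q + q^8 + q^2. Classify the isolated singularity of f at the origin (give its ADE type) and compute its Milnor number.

Type A7, Milnor number mu = 7.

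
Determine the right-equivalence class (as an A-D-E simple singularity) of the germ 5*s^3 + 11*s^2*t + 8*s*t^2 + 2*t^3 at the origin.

The Hessian of f at 0 is [[0, 0], [0, 0]] with rank 0, so corank 2. A Groebner basis of the Jacobian ideal J(f) in C{s,t} is {t^3, s^2 + 2*t^2, s*t - t^2}; counting standard monomials gives mu = 4. Corank 2; j^3 = (s + t)*(5*s^2 + 6*s*t + 2*t^2) splits into three distinct lines over C (the quadratic factor has nonzero discriminant), so D_4.

D4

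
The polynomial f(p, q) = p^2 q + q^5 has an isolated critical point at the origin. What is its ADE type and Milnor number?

Type D_{6}, Milnor number mu = 6.

The Hessian of f at 0 has rank 0. Corank 2; j^3 = p^2*q has shape L^2 M (L != M), so D-series; mu = 6 gives D_6.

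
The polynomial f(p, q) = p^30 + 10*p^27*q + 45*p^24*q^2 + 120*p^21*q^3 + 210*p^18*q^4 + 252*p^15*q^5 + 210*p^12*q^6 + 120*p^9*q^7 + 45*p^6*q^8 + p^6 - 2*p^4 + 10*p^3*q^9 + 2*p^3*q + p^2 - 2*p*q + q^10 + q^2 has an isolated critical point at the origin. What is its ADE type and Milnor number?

The Hessian of f at 0 has rank 1. Corank 1: A-series; mu = 9 gives A_9.

Type A_9, Milnor number mu = 9.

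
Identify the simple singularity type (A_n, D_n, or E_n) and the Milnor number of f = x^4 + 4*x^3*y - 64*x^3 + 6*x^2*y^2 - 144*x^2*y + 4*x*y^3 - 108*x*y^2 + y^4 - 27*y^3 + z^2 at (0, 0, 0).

The Hessian of f at 0 is [[0, 0, 0], [0, 0, 0], [0, 0, 2]] with rank 1, so corank 2. A Groebner basis of the Jacobian ideal J(f) in C{x,y,z} is {y^4, x*y^2 + 5*y^3/6, x^2 + 3*x*y/2 + 9*y^2/16, z}; counting standard monomials gives mu = 6. Corank 2; j^3 = -(4*x + 3*y)^3 is a perfect cube, so E-series; the 4-jet and mu = 6 give E_6.

Type E_6, Milnor number mu = 6.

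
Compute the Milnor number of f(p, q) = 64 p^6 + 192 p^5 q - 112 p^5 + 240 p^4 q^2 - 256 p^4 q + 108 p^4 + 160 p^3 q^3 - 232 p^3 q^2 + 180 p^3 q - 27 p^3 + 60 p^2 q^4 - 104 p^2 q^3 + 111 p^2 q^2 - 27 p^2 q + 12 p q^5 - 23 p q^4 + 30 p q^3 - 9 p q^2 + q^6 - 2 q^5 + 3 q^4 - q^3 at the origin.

The Hessian of f at 0 is [[0, 0], [0, 0]] with rank 0, so corank 2. A Groebner basis of the Jacobian ideal J(f) in C{p,q} is {-2187*p^2/16 + p*q^3 + 81*p*q^2/8 - 729*p*q/8 + 27*q^3/8 - 243*q^2/16, 729*p^2/2 - 27*p*q^2 + 243*p*q + q^4 - 9*q^3 + 81*q^2/2, p^3 + 9*p^2/8 - 5*p*q^2/12 + 3*p*q/4 - 11*q^3/108 + q^2/8, p^2*q - 9*p^2/8 + 3*p*q^2/4 - 3*p*q/4 + 5*q^3/36 - q^2/8}; counting standard monomials gives mu = 8. Corank 2; j^3 = -(3*p + q)^3 is a perfect cube, so E-series; the 5-jet and mu = 8 give E_8.

8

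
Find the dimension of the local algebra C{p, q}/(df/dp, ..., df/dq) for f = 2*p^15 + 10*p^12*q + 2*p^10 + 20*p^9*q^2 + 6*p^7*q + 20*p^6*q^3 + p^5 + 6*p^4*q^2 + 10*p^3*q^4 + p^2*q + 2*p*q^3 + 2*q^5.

The Hessian of f at 0 has rank 0. Corank 2; j^3 = p^2*q has shape L^2 M (L != M), so D-series; mu = 6 gives D_6.

6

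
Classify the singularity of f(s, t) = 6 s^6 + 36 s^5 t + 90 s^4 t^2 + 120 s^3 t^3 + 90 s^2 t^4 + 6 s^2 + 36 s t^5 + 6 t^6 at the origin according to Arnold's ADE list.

A_5

The Hessian of f at 0 has rank 1. Corank 1: A-series; mu = 5 gives A_5.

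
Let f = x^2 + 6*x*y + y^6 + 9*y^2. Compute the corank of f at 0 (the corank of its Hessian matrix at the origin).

1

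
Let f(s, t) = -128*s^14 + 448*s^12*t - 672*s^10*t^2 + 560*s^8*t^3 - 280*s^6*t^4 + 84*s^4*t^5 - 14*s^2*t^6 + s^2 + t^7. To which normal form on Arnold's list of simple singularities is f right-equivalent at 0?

The Hessian of f at 0 has rank 1. Corank 1: A-series; mu = 6 gives A_6.

A_{6}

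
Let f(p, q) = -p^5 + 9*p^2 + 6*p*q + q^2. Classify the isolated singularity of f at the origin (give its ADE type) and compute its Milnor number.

Type A_4, Milnor number mu = 4.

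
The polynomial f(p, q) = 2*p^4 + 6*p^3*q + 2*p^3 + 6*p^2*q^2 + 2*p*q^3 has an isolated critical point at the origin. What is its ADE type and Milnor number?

Type E_{7}, Milnor number mu = 7.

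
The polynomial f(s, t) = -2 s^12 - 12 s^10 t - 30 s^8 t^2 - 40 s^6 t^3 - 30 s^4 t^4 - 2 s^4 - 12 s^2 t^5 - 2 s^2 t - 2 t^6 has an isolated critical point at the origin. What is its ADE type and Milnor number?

The Hessian of f at 0 has rank 0. Corank 2; j^3 = -2*s^2*t has shape L^2 M (L != M), so D-series; mu = 7 gives D_7.

Type D_{7}, Milnor number mu = 7.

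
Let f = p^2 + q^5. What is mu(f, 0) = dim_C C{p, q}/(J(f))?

4

The Hessian of f at 0 is [[2, 0], [0, 0]] with rank 1, so corank 1. A Groebner basis of the Jacobian ideal J(f) in C{p,q} is {q^4, p}; counting standard monomials gives mu = 4. Corank 1: A-series; mu = 4 gives A_4.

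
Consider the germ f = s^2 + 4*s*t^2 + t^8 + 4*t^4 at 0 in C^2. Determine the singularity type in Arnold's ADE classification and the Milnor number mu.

Type A_{7}, Milnor number mu = 7.

The Hessian of f at 0 is [[2, 0], [0, 0]] with rank 1, so corank 1. A Groebner basis of the Jacobian ideal J(f) in C{s,t} is {s^4, s^3*t, s/2 + t^2}; counting standard monomials gives mu = 7. Corank 1: A-series; mu = 7 gives A_7.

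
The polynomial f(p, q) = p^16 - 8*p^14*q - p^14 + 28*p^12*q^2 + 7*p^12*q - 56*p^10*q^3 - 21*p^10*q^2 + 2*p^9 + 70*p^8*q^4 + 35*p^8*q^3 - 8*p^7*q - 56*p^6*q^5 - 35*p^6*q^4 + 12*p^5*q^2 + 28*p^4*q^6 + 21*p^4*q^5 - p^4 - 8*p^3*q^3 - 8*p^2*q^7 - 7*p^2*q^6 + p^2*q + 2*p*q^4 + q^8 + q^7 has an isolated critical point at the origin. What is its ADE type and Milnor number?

The Hessian of f at 0 is [[0, 0], [0, 0]] with rank 0, so corank 2. A Groebner basis of the Jacobian ideal J(f) in C{p,q} is {p^2*q^2, 8*p^2*q + p^2 + p*q^3, p*q + q^4, p^3}; counting standard monomials gives mu = 9. Corank 2; j^3 = p^2*q has shape L^2 M (L != M), so D-series; mu = 9 gives D_9.

Type D_9, Milnor number mu = 9.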